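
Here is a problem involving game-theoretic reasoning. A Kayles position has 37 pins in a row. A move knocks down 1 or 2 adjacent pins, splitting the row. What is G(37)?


Kayles: a move removes 1 or 2 adjacent pins from a contiguous row.
Removing pins from a row of k leaves two independent rows (a, b) with a + b = k - 1 (one pin) or a + b = k - 2 (two pins); an end removal gives a = 0.
By Sprague-Grundy, G(k) = mex{ G(a) XOR G(b) } over all these splits. G(0) = 0.
G(1): splits (0,0):0^0=0 -> mex({0}) = 1
G(2): splits (0,1):0^1=1 (0,0):0^0=0 -> mex({0, 1}) = 2
G(3): splits (0,2):0^2=2 (1,1):1^1=0 (0,1):0^1=1 -> mex({0, 1, 2}) = 3
G(4): splits (0,3):0^3=3 (1,2):1^2=3 (0,2):0^2=2 (1,1):1^1=0 -> mex({0, 2, 3}) = 1
G(5): splits (0,4):0^1=1 (1,3):1^3=2 (2,2):2^2=0 (0,3):0^3=3 (1,2):1^2=3 -> mex({0, 1, 2, 3}) = 4
G(6) = mex({0, 1, 2, 4}) = 3
G(7) = mex({0, 1, 3, 4, 5}) = 2
G(8) = mex({0, 2, 3, 5, 6}) = 1
G(9) = mex({0, 1, 2, 3, 6, 7}) = 4
G(10) = mex({0, 1, 3, 4, 5, 7}) = 2
G(11) = mex({0, 1, 2, 3, 4, 5}) = 6
G(12) = mex({0, 1, 2, 3, 5, 6, 7}) = 4
G(13) = mex({0, 2, 3, 4, 6, 7}) = 1
G(14) = mex({0, 1, 4, 5, 6, 7}) = 2
G(15) = mex({0, 1, 2, 3, 4, 5, 6}) = 7
G(16) = mex({0, 2, 3, 5, 6, 7}) = 1
G(17) = mex({0, 1, 2, 3, 5, 6, 7}) = 4
G(18) = mex({0, 1, 2, 4, 5, 6}) = 3
G(19) = mex({0, 1, 3, 4, 5, 7}) = 2
G(20) = mex({0, 2, 3, 4, 5, 6, 7}) = 1
G(21) = mex({0, 1, 2, 3, 5, 6, 7}) = 4
G(22) = mex({0, 1, 2, 3, 4, 5, 7}) = 6
G(23) = mex({0, 1, 2, 3, 4, 5, 6}) = 7
G(24) = mex({0, 1, 2, 3, 5, 6, 7}) = 4
G(25) = mex({0, 2, 3, 4, 6, 7}) = 1
G(26) = mex({0, 1, 3, 4, 5, 6, 7}) = 2
G(27) = mex({0, 1, 2, 3, 4, 5, 6, 7}) = 8
G(28) = mex({0, 1, 2, 3, 4, 6, 7, 8}) = 5
G(29) = mex({0, 1, 2, 3, 5, 6, 7, 8, 9}) = 4
G(30) = mex({0, 1, 2, 3, 4, 5, 6, 9, 10}) = 7
G(31) = mex({0, 1, 3, 4, 5, 7, 10, 11}) = 2
G(32) = mex({0, 2, 3, 4, 5, 6, 7, 9, 11}) = 1
G(33) = mex({0, 1, 2, 3, 4, 5, 6, 7, 9, 12}) = 8
G(34) = mex({0, 1, 2, 3, 4, 5, 7, 8, 11, 12}) = 6
G(35) = mex({0, 1, 2, 3, 4, 5, 6, 8, 9, 10, 11}) = 7
G(36) = mex({0, 1, 2, 3, 5, 6, 7, 9, 10}) = 4
G(37) = mex({0, 2, 3, 4, 6, 7, 9, 10, 11, 12}) = 1
Therefore G(37) = 1.

1


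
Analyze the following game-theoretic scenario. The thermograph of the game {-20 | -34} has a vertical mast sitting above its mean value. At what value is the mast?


Game = {-20 | -34}, a switch {a | b} with numbers a > b.
Its thermograph has left wall a - t and right wall b + t, which meet at t = (a - b)/2, where both equal (a + b)/2. So the mast (mean value) is at (a + b)/2.
Mean = (-20 + (-34))/2 = -54/2 = -27

-27


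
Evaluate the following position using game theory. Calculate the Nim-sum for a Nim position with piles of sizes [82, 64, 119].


We need the XOR (exclusive or) of all pile sizes.
After XOR-ing pile 1 (size 82): 0 XOR 82 = 82
After XOR-ing pile 2 (size 64): 82 XOR 64 = 18
After XOR-ing pile 3 (size 119): 18 XOR 119 = 101
The Nim-value of this position is 101.

101


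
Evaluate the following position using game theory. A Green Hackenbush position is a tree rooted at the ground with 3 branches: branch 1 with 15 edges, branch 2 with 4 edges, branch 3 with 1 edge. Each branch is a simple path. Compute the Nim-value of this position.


The tree has 3 branches from the ground vertex.
In Green Hackenbush, the Nim-value of a simple path of length k is k.
Branch 1: length 15, Nim-value = 15
Branch 2: length 4, Nim-value = 4
Branch 3: length 1, Nim-value = 1
Total Nim-value = XOR of all branch values:
0 XOR 15 = 15
15 XOR 4 = 11
11 XOR 1 = 10
Nim-value of the tree = 10

10


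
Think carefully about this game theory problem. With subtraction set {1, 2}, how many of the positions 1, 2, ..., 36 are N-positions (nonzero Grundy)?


Subtraction set S = {1, 2}, so G(n) = n mod 3.
G(n) = 0 when n is a multiple of 3.
Multiples of 3 in [1, 36]: 12
N-positions (nonzero Grundy) = 36 - 12 = 24

24


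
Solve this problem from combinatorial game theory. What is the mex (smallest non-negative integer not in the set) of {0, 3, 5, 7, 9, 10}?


Set = {0, 3, 5, 7, 9, 10}
0 is in the set.
1 is NOT in the set. This is the mex.
mex = 1

1


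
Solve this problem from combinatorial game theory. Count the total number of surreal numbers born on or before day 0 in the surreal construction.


Day 0: {|} = 0 is born. Count = 1.
Day n: the number of surreal numbers born by day n is 2^(n+1) - 1.
By day 0: 2^1 - 1 = 1
By day 0: 1 surreal numbers.

1


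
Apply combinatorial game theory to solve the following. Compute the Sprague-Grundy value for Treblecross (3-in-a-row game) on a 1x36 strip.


Treblecross: place X on empty cells; 3-in-a-row wins.
Playing within two cells of an existing X lets the opponent win at once, so sensible play treats the cells i-2..i+2 around each X as dead. The player left with no safe cell loses, so this is a normal-play take-away game on strips of safe cells.
Placing X at cell i (0-indexed) of a strip of k safe cells leaves independent strips of sizes max(0, i-2) and max(0, k-i-3). Hence G(k) = mex{ G(max(0,i-2)) XOR G(max(0,k-i-3)) : 0 <= i < k }, with G(0) = 0.
G(1): splits (0,0):0^0=0 -> mex({0}) = 1
G(2): splits (0,0):0^0=0 -> mex({0}) = 1
G(3): splits (0,0):0^0=0 -> mex({0}) = 1
G(4): splits (0,1):0^1=1 (0,0):0^0=0 -> mex({0, 1}) = 2
G(5): splits (0,2):0^1=1 (0,1):0^1=1 (0,0):0^0=0 -> mex({0, 1}) = 2
G(6) = mex({1}) = 0
G(7) = mex({0, 1, 2}) = 3
G(8) = mex({0, 1, 2}) = 3
G(9) = mex({0, 2}) = 1
G(10) = mex({0, 2, 3}) = 1
G(11) = mex({0, 3}) = 1
G(12) = mex({1, 3}) = 0
G(13) = mex({0, 1, 2, 3}) = 4
G(14) = mex({0, 1, 2}) = 3
G(15) = mex({0, 1, 2}) = 3
G(16) = mex({0, 1, 2, 4}) = 3
G(17) = mex({0, 1, 3, 4}) = 2
G(18) = mex({0, 1, 3, 4}) = 2
G(19) = mex({0, 1, 3, 5}) = 2
G(20) = mex({0, 1, 2, 3, 5}) = 4
G(21) = mex({0, 1, 2, 3, 5}) = 4
G(22) = mex({1, 2, 6}) = 0
G(23) = mex({0, 1, 2, 3, 4, 6}) = 5
G(24) = mex({0, 1, 2, 3, 4}) = 5
G(25) = mex({0, 1, 3, 4, 7}) = 2
G(26) = mex({0, 1, 3, 4, 5, 7}) = 2
G(27) = mex({0, 1, 3, 5}) = 2
G(28) = mex({0, 1, 2, 5}) = 3
G(29) = mex({0, 1, 2, 4, 5, 6}) = 3
G(30) = mex({1, 2, 4, 6}) = 0
G(31) = mex({0, 1, 2, 3, 4, 6}) = 5
G(32) = mex({1, 2, 3, 4, 7}) = 0
G(33) = mex({0, 3, 7}) = 1
G(34) = mex({0, 2, 3, 5, 7}) = 1
G(35) = mex({0, 2, 3, 5, 6}) = 1
G(36) = mex({0, 1, 2, 5, 6}) = 3
Therefore G(36) = 3.

3


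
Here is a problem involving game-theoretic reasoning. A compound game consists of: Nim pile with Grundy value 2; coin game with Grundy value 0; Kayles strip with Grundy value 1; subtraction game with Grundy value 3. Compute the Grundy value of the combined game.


By the Sprague-Grundy theorem, the Grundy value of a sum of games is the XOR of individual Grundy values.
Nim pile: Grundy value = 2. Running XOR: 0 XOR 2 = 2
coin game: Grundy value = 0. Running XOR: 2 XOR 0 = 2
Kayles strip: Grundy value = 1. Running XOR: 2 XOR 1 = 3
subtraction game: Grundy value = 3. Running XOR: 3 XOR 3 = 0
The combined Grundy value is 0.

0


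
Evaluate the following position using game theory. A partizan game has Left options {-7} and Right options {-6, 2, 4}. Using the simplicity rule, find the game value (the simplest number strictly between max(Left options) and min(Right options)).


Left options: {-7}, max = -7
Right options: {-6, 2, 4}, min = -6
All options are numbers and max(Left) < min(Right), so by the simplicity theorem the value is the simplest (earliest-born) number strictly between -7 and -6.
No integer lies strictly between -7 and -6, so the value is the dyadic rational m/2^k in the interval with the smallest k (then m odd); search k = 1, 2, ...:
Denominator 2: -13/2 lies strictly between -7 and -6 -- found.
The simplest number in the interval is -13/2.
Game value = -13/2

-13/2


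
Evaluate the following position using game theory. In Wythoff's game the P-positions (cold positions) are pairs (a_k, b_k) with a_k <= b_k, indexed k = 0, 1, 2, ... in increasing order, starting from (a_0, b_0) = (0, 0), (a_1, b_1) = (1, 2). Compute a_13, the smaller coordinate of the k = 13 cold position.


By Wythoff's theorem, a_k = floor(k * phi) and b_k = floor(k * phi^2) = a_k + k, where phi = (1 + sqrt(5))/2 is the golden ratio.
phi = (1 + sqrt(5))/2 = 1.618034
k = 13
k * phi = 13 * 1.618034 = 21.034442
a_13 = floor(k * phi) = 21

21


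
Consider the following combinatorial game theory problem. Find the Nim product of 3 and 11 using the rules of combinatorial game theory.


Nim multiplication is bilinear over XOR: (u XOR v) * w = (u*w) XOR (v*w).
So we split each operand into its bit components and XOR the pairwise Nim products.
3 = 1 + 2 (as XOR of powers of 2).
11 = 1 + 2 + 8 (as XOR of powers of 2).
Using the standard Nim-product table on single bits:
  2*2 = 3,   2*4 = 8,   2*8 = 12,
  4*4 = 6,   4*8 = 11,  8*8 = 13,
and  1*x = x (identity), k*l = l*k (commutative).
Pairwise Nim products:
  1 * 1 = 1
  1 * 2 = 2
  1 * 8 = 8
  2 * 1 = 2
  2 * 2 = 3
  2 * 8 = 12
XOR them: 1 XOR 2 XOR 8 XOR 2 XOR 3 XOR 12 = 6.
Result: 3 * 11 = 6 (in Nim).

6


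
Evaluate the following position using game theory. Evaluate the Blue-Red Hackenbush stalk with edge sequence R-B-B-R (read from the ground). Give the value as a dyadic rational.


Edges (from ground): R-B-B-R
By Berlekamp's sign-expansion rule, a Blue-Red Hackenbush stalk has the value of the surreal number whose sign sequence is the edge sequence with B -> + and R -> -.
Sign sequence: -++-
Trace the sign expansion in the surreal number tree, starting from 0:
Edge 1: R (sign -) -> bounds (-inf, 0), value = -1
Edge 2: B (sign +) -> bounds (-1, 0), value = -1/2
Edge 3: B (sign +) -> bounds (-1/2, 0), value = -1/4
Edge 4: R (sign -) -> bounds (-1/2, -1/4), value = -3/8
Game value = -3/8

-3/8


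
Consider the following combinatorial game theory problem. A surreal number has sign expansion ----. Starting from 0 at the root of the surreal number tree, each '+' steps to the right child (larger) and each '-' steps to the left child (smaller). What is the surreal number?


Sign expansion: ----
Rule: track bounds (lo, hi), initially (-inf, +inf). On '+', the current value becomes lo and we move to the simplest number in (value, hi): value + 1 if hi = +inf, otherwise the midpoint (value + hi)/2. On '-', the current value becomes hi and we move to value - 1 if lo = -inf, otherwise the midpoint (lo + value)/2.
Start at 0.
Step 1: sign = -, move left. Bounds: (-inf, 0). Value = -1
Step 2: sign = -, move left. Bounds: (-inf, -1). Value = -2
Step 3: sign = -, move left. Bounds: (-inf, -2). Value = -3
Step 4: sign = -, move left. Bounds: (-inf, -3). Value = -4
The surreal number with sign expansion ---- is -4.

-4


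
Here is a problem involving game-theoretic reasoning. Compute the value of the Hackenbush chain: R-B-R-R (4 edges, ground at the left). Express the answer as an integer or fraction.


Edges (from ground): R-B-R-R
By Berlekamp's sign-expansion rule, a Blue-Red Hackenbush stalk has the value of the surreal number whose sign sequence is the edge sequence with B -> + and R -> -.
Sign sequence: -+--
Trace the sign expansion in the surreal number tree, starting from 0:
Edge 1: R (sign -) -> bounds (-inf, 0), value = -1
Edge 2: B (sign +) -> bounds (-1, 0), value = -1/2
Edge 3: R (sign -) -> bounds (-1, -1/2), value = -3/4
Edge 4: R (sign -) -> bounds (-1, -3/4), value = -7/8
Game value = -7/8

-7/8


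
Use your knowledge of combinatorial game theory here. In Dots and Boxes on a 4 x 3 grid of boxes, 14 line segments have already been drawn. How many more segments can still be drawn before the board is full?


Grid: 4 x 3 boxes, i.e. 5 rows and 4 columns of dots.
Horizontal edges: (rows + 1) * cols = 5 * 3 = 15
Vertical edges: rows * (cols + 1) = 4 * 4 = 16
Total edges: 15 + 16 = 31
Edges drawn: 14
Remaining: 31 - 14 = 17

17


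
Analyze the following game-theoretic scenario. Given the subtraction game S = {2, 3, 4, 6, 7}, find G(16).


The subtraction set is S = {2, 3, 4, 6, 7}.
G(k) = mex{ G(k - s) : s in S, s <= k }. We compute iteratively: G(0) = 0.
G(1) = mex({}) = 0
G(2) = mex({0}) = 1
G(3) = mex({0}) = 1
G(4) = mex({0, 1}) = 2
G(5) = mex({0, 1}) = 2
G(6) = mex({0, 1, 2}) = 3
G(7) = mex({0, 1, 2}) = 3
G(8) = mex({0, 1, 2, 3}) = 4
G(9) = mex({1, 2, 3}) = 0
G(10) = mex({1, 2, 3, 4}) = 0
G(11) = mex({0, 2, 3, 4}) = 1
G(12) = mex({0, 2, 3, 4}) = 1
G(13) = mex({0, 1, 3}) = 2
G(14) = mex({0, 1, 3, 4}) = 2
G(15) = mex({0, 1, 2, 4}) = 3
Observe that G(9)..G(15) = 0, 0, 1, 1, 2, 2, 3 repeats G(0)..G(6) = 0, 0, 1, 1, 2, 2, 3.
For k >= max(S) = 7, G(k) is determined by the previous 7 values G(k-7)..G(k-1); a window of 7 consecutive values has recurred shifted by 9, so by induction G(k + 9) = G(k) for all k >= 0: the sequence is periodic from the start with period 9.
One period: G(0..8) = 0, 0, 1, 1, 2, 2, 3, 3, 4.
16 mod 9 = 7, so G(16) = G(7) = 3.

3


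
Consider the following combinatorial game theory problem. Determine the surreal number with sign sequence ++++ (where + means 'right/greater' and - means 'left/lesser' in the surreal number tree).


Sign expansion: ++++
Rule: track bounds (lo, hi), initially (-inf, +inf). On '+', the current value becomes lo and we move to the simplest number in (value, hi): value + 1 if hi = +inf, otherwise the midpoint (value + hi)/2. On '-', the current value becomes hi and we move to value - 1 if lo = -inf, otherwise the midpoint (lo + value)/2.
Start at 0.
Step 1: sign = +, move right. Bounds: (0, +inf). Value = 1
Step 2: sign = +, move right. Bounds: (1, +inf). Value = 2
Step 3: sign = +, move right. Bounds: (2, +inf). Value = 3
Step 4: sign = +, move right. Bounds: (3, +inf). Value = 4
The surreal number with sign expansion ++++ is 4.

4


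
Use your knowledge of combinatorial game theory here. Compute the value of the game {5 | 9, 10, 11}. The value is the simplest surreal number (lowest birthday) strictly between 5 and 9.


Left options: {5}, max = 5
Right options: {9, 10, 11}, min = 9
All options are numbers and max(Left) < min(Right), so by the simplicity theorem the value is the simplest (earliest-born) number strictly between 5 and 9.
Integers 6 through 8 all lie strictly between 5 and 9.
Among integers, the simplest (lowest birthday = smallest |n|; 0 is born on day 0, +-n on day n) is 6.
No non-integer in the interval can be simpler: if x is a non-integer in the interval, then floor(x) or ceil(x) also lies in the interval (the interval contains an integer), and both are proper prefixes of x's sign expansion, i.e. born earlier. So the game value is 6.
Game value = 6

6


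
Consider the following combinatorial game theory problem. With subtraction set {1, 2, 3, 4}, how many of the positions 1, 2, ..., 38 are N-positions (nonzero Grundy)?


Subtraction set S = {1, 2, 3, 4}, so G(n) = n mod 5.
G(n) = 0 when n is a multiple of 5.
Multiples of 5 in [1, 38]: 7
N-positions (nonzero Grundy) = 38 - 7 = 31

31


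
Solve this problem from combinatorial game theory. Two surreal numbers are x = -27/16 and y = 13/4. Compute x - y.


x = -27/16, y = 13/4
Converting to common denominator: 16
x = -27/16, y = 52/16
x - y = -27/16 - 13/4 = -79/16

-79/16


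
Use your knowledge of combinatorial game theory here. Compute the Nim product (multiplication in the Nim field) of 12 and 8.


Nim multiplication is bilinear over XOR: (u XOR v) * w = (u*w) XOR (v*w).
So we split each operand into its bit components and XOR the pairwise Nim products.
12 = 4 + 8 (as XOR of powers of 2).
8 = 8 (as XOR of powers of 2).
Using the standard Nim-product table on single bits:
  2*2 = 3,   2*4 = 8,   2*8 = 12,
  4*4 = 6,   4*8 = 11,  8*8 = 13,
and  1*x = x (identity), k*l = l*k (commutative).
Pairwise Nim products:
  4 * 8 = 11
  8 * 8 = 13
XOR them: 11 XOR 13 = 6.
Result: 12 * 8 = 6 (in Nim).

6


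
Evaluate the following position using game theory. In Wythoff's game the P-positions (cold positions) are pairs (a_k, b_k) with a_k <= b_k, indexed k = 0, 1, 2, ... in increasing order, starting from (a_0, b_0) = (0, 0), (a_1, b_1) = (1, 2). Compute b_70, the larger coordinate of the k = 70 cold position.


By Wythoff's theorem, a_k = floor(k * phi) and b_k = floor(k * phi^2) = a_k + k, where phi = (1 + sqrt(5))/2 is the golden ratio.
phi = (1 + sqrt(5))/2 = 1.618034
phi^2 = phi + 1 = 2.618034
k = 70
k * phi^2 = 70 * 2.618034 = 183.262379
b_70 = floor(k * phi^2) = 183 (check: a_70 + k = 113 + 70 = 183)

183


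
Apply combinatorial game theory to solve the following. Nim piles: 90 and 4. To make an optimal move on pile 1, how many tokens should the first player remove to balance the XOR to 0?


Piles: 90 and 4
Current XOR: 90 XOR 4 = 94 (non-zero, so this is an N-position).
To make the XOR zero, we need to find a move that balances the piles.
For pile 1 (size 90): target = 90 XOR 94 = 4
We reduce pile 1 from 90 to 4.
Tokens removed: 90 - 4 = 86
Verification: 4 XOR 4 = 0

86


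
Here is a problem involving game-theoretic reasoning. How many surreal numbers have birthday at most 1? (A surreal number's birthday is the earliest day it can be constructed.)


Day 0: {|} = 0 is born. Count = 1.
Day n: the number of surreal numbers born by day n is 2^(n+1) - 1.
By day 0: 2^1 - 1 = 1
By day 1: 2^2 - 1 = 3
By day 1: 3 surreal numbers.

3


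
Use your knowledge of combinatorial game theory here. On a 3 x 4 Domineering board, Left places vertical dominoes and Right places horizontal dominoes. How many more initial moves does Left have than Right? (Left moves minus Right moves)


Board is 3 x 4 (rows x cols).
Left (vertical) placements: (rows-1) * cols = 2 * 4 = 8
Right (horizontal) placements: rows * (cols-1) = 3 * 3 = 9
Advantage = Left - Right = 8 - 9 = -1

-1


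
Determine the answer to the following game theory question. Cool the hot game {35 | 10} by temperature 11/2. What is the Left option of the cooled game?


Original game: {35 | 10} (a switch {a | b} with a > b).
Cooling by t (for t below the temperature (a - b)/2 = 25/2) taxes each move by t: {a | b} cooled by t is {a - t | b + t}.
Cooling amount: t = 11/2
Cooled Left option: 35 - 11/2 = 59/2
Cooled Right option: 10 + 11/2 = 31/2
Cooled game: {59/2 | 31/2}
Left option = 59/2

59/2


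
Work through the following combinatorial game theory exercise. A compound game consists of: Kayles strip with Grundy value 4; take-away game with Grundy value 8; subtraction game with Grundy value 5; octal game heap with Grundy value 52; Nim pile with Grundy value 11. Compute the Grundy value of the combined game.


By the Sprague-Grundy theorem, the Grundy value of a sum of games is the XOR of individual Grundy values.
Kayles strip: Grundy value = 4. Running XOR: 0 XOR 4 = 4
take-away game: Grundy value = 8. Running XOR: 4 XOR 8 = 12
subtraction game: Grundy value = 5. Running XOR: 12 XOR 5 = 9
octal game heap: Grundy value = 52. Running XOR: 9 XOR 52 = 61
Nim pile: Grundy value = 11. Running XOR: 61 XOR 11 = 54
The combined Grundy value is 54.

54


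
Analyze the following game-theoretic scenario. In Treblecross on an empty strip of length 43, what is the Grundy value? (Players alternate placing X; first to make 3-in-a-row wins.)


Treblecross: place X on empty cells; 3-in-a-row wins.
Playing within two cells of an existing X lets the opponent win at once, so sensible play treats the cells i-2..i+2 around each X as dead. The player left with no safe cell loses, so this is a normal-play take-away game on strips of safe cells.
Placing X at cell i (0-indexed) of a strip of k safe cells leaves independent strips of sizes max(0, i-2) and max(0, k-i-3). Hence G(k) = mex{ G(max(0,i-2)) XOR G(max(0,k-i-3)) : 0 <= i < k }, with G(0) = 0.
G(1): splits (0,0):0^0=0 -> mex({0}) = 1
G(2): splits (0,0):0^0=0 -> mex({0}) = 1
G(3): splits (0,0):0^0=0 -> mex({0}) = 1
G(4): splits (0,1):0^1=1 (0,0):0^0=0 -> mex({0, 1}) = 2
G(5): splits (0,2):0^1=1 (0,1):0^1=1 (0,0):0^0=0 -> mex({0, 1}) = 2
G(6) = mex({1}) = 0
G(7) = mex({0, 1, 2}) = 3
G(8) = mex({0, 1, 2}) = 3
G(9) = mex({0, 2}) = 1
G(10) = mex({0, 2, 3}) = 1
G(11) = mex({0, 3}) = 1
G(12) = mex({1, 3}) = 0
G(13) = mex({0, 1, 2, 3}) = 4
G(14) = mex({0, 1, 2}) = 3
G(15) = mex({0, 1, 2}) = 3
G(16) = mex({0, 1, 2, 4}) = 3
G(17) = mex({0, 1, 3, 4}) = 2
G(18) = mex({0, 1, 3, 4}) = 2
G(19) = mex({0, 1, 3, 5}) = 2
G(20) = mex({0, 1, 2, 3, 5}) = 4
G(21) = mex({0, 1, 2, 3, 5}) = 4
G(22) = mex({1, 2, 6}) = 0
G(23) = mex({0, 1, 2, 3, 4, 6}) = 5
G(24) = mex({0, 1, 2, 3, 4}) = 5
G(25) = mex({0, 1, 3, 4, 7}) = 2
G(26) = mex({0, 1, 3, 4, 5, 7}) = 2
G(27) = mex({0, 1, 3, 5}) = 2
G(28) = mex({0, 1, 2, 5}) = 3
G(29) = mex({0, 1, 2, 4, 5, 6}) = 3
G(30) = mex({1, 2, 4, 6}) = 0
G(31) = mex({0, 1, 2, 3, 4, 6}) = 5
G(32) = mex({1, 2, 3, 4, 7}) = 0
G(33) = mex({0, 3, 7}) = 1
G(34) = mex({0, 2, 3, 5, 7}) = 1
G(35) = mex({0, 2, 3, 5, 6}) = 1
G(36) = mex({0, 1, 2, 5, 6}) = 3
G(37) = mex({0, 1, 2, 4, 5, 6}) = 3
G(38) = mex({0, 1, 2, 4}) = 3
G(39) = mex({0, 1, 2, 3, 4, 7}) = 5
G(40) = mex({0, 1, 2, 3, 4, 5, 7}) = 6
G(41) = mex({0, 1, 2, 3, 5, 7}) = 4
G(42) = mex({0, 1, 2, 3, 5, 6, 7}) = 4
G(43) = mex({0, 2, 3, 5, 6}) = 1
Therefore G(43) = 1.

1


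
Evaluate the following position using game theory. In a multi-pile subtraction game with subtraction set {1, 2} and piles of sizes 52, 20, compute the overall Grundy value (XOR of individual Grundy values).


Subtraction set: {1, 2}
For this subtraction set, G(n) = n mod 3 (period = max + 1 = 3).
Pile 1 (size 52): G(52) = 52 mod 3 = 1
Pile 2 (size 20): G(20) = 20 mod 3 = 2
Total Grundy value = XOR of all: 1 XOR 2 = 3

3


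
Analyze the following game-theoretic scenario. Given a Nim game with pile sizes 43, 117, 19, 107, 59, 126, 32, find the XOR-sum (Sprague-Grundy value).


We need the XOR (exclusive or) of all pile sizes.
After XOR-ing pile 1 (size 43): 0 XOR 43 = 43
After XOR-ing pile 2 (size 117): 43 XOR 117 = 94
After XOR-ing pile 3 (size 19): 94 XOR 19 = 77
After XOR-ing pile 4 (size 107): 77 XOR 107 = 38
After XOR-ing pile 5 (size 59): 38 XOR 59 = 29
After XOR-ing pile 6 (size 126): 29 XOR 126 = 99
After XOR-ing pile 7 (size 32): 99 XOR 32 = 67
The Nim-value of this position is 67.

67


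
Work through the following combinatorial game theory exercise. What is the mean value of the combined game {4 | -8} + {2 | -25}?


G1 = {4 | -8}, G2 = {2 | -25}
Each is a switch {a | b} with numbers a > b; its mean value is (a + b)/2, and mean value is additive over game sums: m(G1 + G2) = m(G1) + m(G2).
Mean of G1 = (4 + (-8))/2 = -4/2 = -2
Mean of G2 = (2 + (-25))/2 = -23/2 = -23/2
Mean of G1 + G2 = -2 + -23/2 = -27/2

-27/2


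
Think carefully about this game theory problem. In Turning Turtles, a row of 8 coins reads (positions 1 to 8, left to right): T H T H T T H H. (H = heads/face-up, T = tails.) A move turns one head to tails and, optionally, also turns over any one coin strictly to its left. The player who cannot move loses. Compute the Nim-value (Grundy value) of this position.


Coins: T H T H T T H H
Key fact: a single head at position k behaves exactly like a Nim heap of size k (turning it to T and optionally flipping a coin at j < k corresponds to moving the heap from k to j, or to 0), and heads combine as a disjunctive sum (two heads at the same place would cancel, matching j XOR j = 0). So the Nim-value is the XOR of the 1-indexed positions of the heads.
Face-up positions (1-indexed): [2, 4, 7, 8]
XOR 0 with 2: 0 XOR 2 = 2
XOR 2 with 4: 2 XOR 4 = 6
XOR 6 with 7: 6 XOR 7 = 1
XOR 1 with 8: 1 XOR 8 = 9
Nim-value = 9

9


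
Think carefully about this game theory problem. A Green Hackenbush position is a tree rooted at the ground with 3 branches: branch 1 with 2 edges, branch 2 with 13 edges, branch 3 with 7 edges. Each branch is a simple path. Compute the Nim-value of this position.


The tree has 3 branches from the ground vertex.
In Green Hackenbush, the Nim-value of a simple path of length k is k.
Branch 1: length 2, Nim-value = 2
Branch 2: length 13, Nim-value = 13
Branch 3: length 7, Nim-value = 7
Total Nim-value = XOR of all branch values:
0 XOR 2 = 2
2 XOR 13 = 15
15 XOR 7 = 8
Nim-value of the tree = 8

8


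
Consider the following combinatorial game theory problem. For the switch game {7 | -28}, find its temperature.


The game is {7 | -28}, a switch {a | b} with numbers a > b.
Cooling {a | b} by t gives {a - t | b + t}, which stops being hot when a - t = b + t, i.e. at t = (a - b)/2. So the temperature of a switch is (a - b)/2.
Temperature = (Left option - Right option) / 2
= (7 - (-28)) / 2
= 35 / 2
= 35/2

35/2


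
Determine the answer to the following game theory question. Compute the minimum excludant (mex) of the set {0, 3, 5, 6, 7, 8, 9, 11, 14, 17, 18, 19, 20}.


Set = {0, 3, 5, 6, 7, 8, 9, 11, 14, 17, 18, 19, 20}
0 is in the set.
1 is NOT in the set. This is the mex.
mex = 1

1


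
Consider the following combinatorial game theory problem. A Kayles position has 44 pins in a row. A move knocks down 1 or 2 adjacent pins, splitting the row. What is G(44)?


Kayles: a move removes 1 or 2 adjacent pins from a contiguous row.
Removing pins from a row of k leaves two independent rows (a, b) with a + b = k - 1 (one pin) or a + b = k - 2 (two pins); an end removal gives a = 0.
By Sprague-Grundy, G(k) = mex{ G(a) XOR G(b) } over all these splits. G(0) = 0.
G(1): splits (0,0):0^0=0 -> mex({0}) = 1
G(2): splits (0,1):0^1=1 (0,0):0^0=0 -> mex({0, 1}) = 2
G(3): splits (0,2):0^2=2 (1,1):1^1=0 (0,1):0^1=1 -> mex({0, 1, 2}) = 3
G(4): splits (0,3):0^3=3 (1,2):1^2=3 (0,2):0^2=2 (1,1):1^1=0 -> mex({0, 2, 3}) = 1
G(5): splits (0,4):0^1=1 (1,3):1^3=2 (2,2):2^2=0 (0,3):0^3=3 (1,2):1^2=3 -> mex({0, 1, 2, 3}) = 4
G(6) = mex({0, 1, 2, 4}) = 3
G(7) = mex({0, 1, 3, 4, 5}) = 2
G(8) = mex({0, 2, 3, 5, 6}) = 1
G(9) = mex({0, 1, 2, 3, 6, 7}) = 4
G(10) = mex({0, 1, 3, 4, 5, 7}) = 2
G(11) = mex({0, 1, 2, 3, 4, 5}) = 6
G(12) = mex({0, 1, 2, 3, 5, 6, 7}) = 4
G(13) = mex({0, 2, 3, 4, 6, 7}) = 1
G(14) = mex({0, 1, 4, 5, 6, 7}) = 2
G(15) = mex({0, 1, 2, 3, 4, 5, 6}) = 7
G(16) = mex({0, 2, 3, 5, 6, 7}) = 1
G(17) = mex({0, 1, 2, 3, 5, 6, 7}) = 4
G(18) = mex({0, 1, 2, 4, 5, 6}) = 3
G(19) = mex({0, 1, 3, 4, 5, 7}) = 2
G(20) = mex({0, 2, 3, 4, 5, 6, 7}) = 1
G(21) = mex({0, 1, 2, 3, 5, 6, 7}) = 4
G(22) = mex({0, 1, 2, 3, 4, 5, 7}) = 6
G(23) = mex({0, 1, 2, 3, 4, 5, 6}) = 7
G(24) = mex({0, 1, 2, 3, 5, 6, 7}) = 4
G(25) = mex({0, 2, 3, 4, 6, 7}) = 1
G(26) = mex({0, 1, 3, 4, 5, 6, 7}) = 2
G(27) = mex({0, 1, 2, 3, 4, 5, 6, 7}) = 8
G(28) = mex({0, 1, 2, 3, 4, 6, 7, 8}) = 5
G(29) = mex({0, 1, 2, 3, 5, 6, 7, 8, 9}) = 4
G(30) = mex({0, 1, 2, 3, 4, 5, 6, 9, 10}) = 7
G(31) = mex({0, 1, 3, 4, 5, 7, 10, 11}) = 2
G(32) = mex({0, 2, 3, 4, 5, 6, 7, 9, 11}) = 1
G(33) = mex({0, 1, 2, 3, 4, 5, 6, 7, 9, 12}) = 8
G(34) = mex({0, 1, 2, 3, 4, 5, 7, 8, 11, 12}) = 6
G(35) = mex({0, 1, 2, 3, 4, 5, 6, 8, 9, 10, 11}) = 7
G(36) = mex({0, 1, 2, 3, 5, 6, 7, 9, 10}) = 4
G(37) = mex({0, 2, 3, 4, 6, 7, 9, 10, 11, 12}) = 1
G(38) = mex({0, 1, 3, 4, 5, 6, 7, 9, 10, 11, 12}) = 2
G(39) = mex({0, 1, 2, 4, 5, 6, 7, 9, 10, 12, 14}) = 3
G(40) = mex({0, 2, 3, 4, 6, 7, 11, 12, 14}) = 1
G(41) = mex({0, 1, 2, 3, 5, 6, 7, 9, 10, 11, 12}) = 4
G(42) = mex({0, 1, 2, 3, 4, 5, 6, 9, 10}) = 7
G(43) = mex({0, 1, 3, 4, 5, 7, 9, 10, 12, 15}) = 2
G(44) = mex({0, 2, 3, 4, 5, 6, 7, 9, 10, 12, 15}) = 1
Therefore G(44) = 1.

1


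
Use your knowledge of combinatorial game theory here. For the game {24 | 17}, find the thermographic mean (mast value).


Game = {24 | 17}, a switch {a | b} with numbers a > b.
Its thermograph has left wall a - t and right wall b + t, which meet at t = (a - b)/2, where both equal (a + b)/2. So the mast (mean value) is at (a + b)/2.
Mean = (24 + (17))/2 = 41/2 = 41/2

41/2


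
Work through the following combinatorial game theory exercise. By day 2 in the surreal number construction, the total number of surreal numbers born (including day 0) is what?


Day 0: {|} = 0 is born. Count = 1.
Day n: the number of surreal numbers born by day n is 2^(n+1) - 1.
By day 0: 2^1 - 1 = 1
By day 1: 2^2 - 1 = 3
By day 2: 2^3 - 1 = 7
By day 2: 7 surreal numbers.

7


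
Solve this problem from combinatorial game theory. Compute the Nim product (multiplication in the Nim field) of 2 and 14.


Nim multiplication is bilinear over XOR: (u XOR v) * w = (u*w) XOR (v*w).
So we split each operand into its bit components and XOR the pairwise Nim products.
2 = 2 (as XOR of powers of 2).
14 = 2 + 4 + 8 (as XOR of powers of 2).
Using the standard Nim-product table on single bits:
  2*2 = 3,   2*4 = 8,   2*8 = 12,
  4*4 = 6,   4*8 = 11,  8*8 = 13,
and  1*x = x (identity), k*l = l*k (commutative).
Pairwise Nim products:
  2 * 2 = 3
  2 * 4 = 8
  2 * 8 = 12
XOR them: 3 XOR 8 XOR 12 = 7.
Result: 2 * 14 = 7 (in Nim).

7


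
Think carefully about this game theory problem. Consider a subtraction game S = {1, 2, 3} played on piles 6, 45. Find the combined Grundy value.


Subtraction set: {1, 2, 3}
For this subtraction set, G(n) = n mod 4 (period = max + 1 = 4).
Pile 1 (size 6): G(6) = 6 mod 4 = 2
Pile 2 (size 45): G(45) = 45 mod 4 = 1
Total Grundy value = XOR of all: 2 XOR 1 = 3

3


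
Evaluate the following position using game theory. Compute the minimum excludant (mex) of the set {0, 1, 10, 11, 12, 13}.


Set = {0, 1, 10, 11, 12, 13}
0 is in the set.
1 is in the set.
2 is NOT in the set. This is the mex.
mex = 2

2


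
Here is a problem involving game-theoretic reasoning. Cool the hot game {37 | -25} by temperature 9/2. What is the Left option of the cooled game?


Original game: {37 | -25} (a switch {a | b} with a > b).
Cooling by t (for t below the temperature (a - b)/2 = 31) taxes each move by t: {a | b} cooled by t is {a - t | b + t}.
Cooling amount: t = 9/2
Cooled Left option: 37 - 9/2 = 65/2
Cooled Right option: -25 + 9/2 = -41/2
Cooled game: {65/2 | -41/2}
Left option = 65/2

65/2


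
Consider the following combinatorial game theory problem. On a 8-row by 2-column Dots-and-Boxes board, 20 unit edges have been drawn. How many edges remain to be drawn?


Grid: 8 x 2 boxes, i.e. 9 rows and 3 columns of dots.
Horizontal edges: (rows + 1) * cols = 9 * 2 = 18
Vertical edges: rows * (cols + 1) = 8 * 3 = 24
Total edges: 18 + 24 = 42
Edges drawn: 20
Remaining: 42 - 20 = 22

22


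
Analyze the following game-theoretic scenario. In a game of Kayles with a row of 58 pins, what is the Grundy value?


Kayles: a move removes 1 or 2 adjacent pins from a contiguous row.
Removing pins from a row of k leaves two independent rows (a, b) with a + b = k - 1 (one pin) or a + b = k - 2 (two pins); an end removal gives a = 0.
By Sprague-Grundy, G(k) = mex{ G(a) XOR G(b) } over all these splits. G(0) = 0.
G(1): splits (0,0):0^0=0 -> mex({0}) = 1
G(2): splits (0,1):0^1=1 (0,0):0^0=0 -> mex({0, 1}) = 2
G(3): splits (0,2):0^2=2 (1,1):1^1=0 (0,1):0^1=1 -> mex({0, 1, 2}) = 3
G(4): splits (0,3):0^3=3 (1,2):1^2=3 (0,2):0^2=2 (1,1):1^1=0 -> mex({0, 2, 3}) = 1
G(5): splits (0,4):0^1=1 (1,3):1^3=2 (2,2):2^2=0 (0,3):0^3=3 (1,2):1^2=3 -> mex({0, 1, 2, 3}) = 4
G(6) = mex({0, 1, 2, 4}) = 3
G(7) = mex({0, 1, 3, 4, 5}) = 2
G(8) = mex({0, 2, 3, 5, 6}) = 1
G(9) = mex({0, 1, 2, 3, 6, 7}) = 4
G(10) = mex({0, 1, 3, 4, 5, 7}) = 2
G(11) = mex({0, 1, 2, 3, 4, 5}) = 6
G(12) = mex({0, 1, 2, 3, 5, 6, 7}) = 4
G(13) = mex({0, 2, 3, 4, 6, 7}) = 1
G(14) = mex({0, 1, 4, 5, 6, 7}) = 2
G(15) = mex({0, 1, 2, 3, 4, 5, 6}) = 7
G(16) = mex({0, 2, 3, 5, 6, 7}) = 1
G(17) = mex({0, 1, 2, 3, 5, 6, 7}) = 4
G(18) = mex({0, 1, 2, 4, 5, 6}) = 3
G(19) = mex({0, 1, 3, 4, 5, 7}) = 2
G(20) = mex({0, 2, 3, 4, 5, 6, 7}) = 1
G(21) = mex({0, 1, 2, 3, 5, 6, 7}) = 4
G(22) = mex({0, 1, 2, 3, 4, 5, 7}) = 6
G(23) = mex({0, 1, 2, 3, 4, 5, 6}) = 7
G(24) = mex({0, 1, 2, 3, 5, 6, 7}) = 4
G(25) = mex({0, 2, 3, 4, 6, 7}) = 1
G(26) = mex({0, 1, 3, 4, 5, 6, 7}) = 2
G(27) = mex({0, 1, 2, 3, 4, 5, 6, 7}) = 8
G(28) = mex({0, 1, 2, 3, 4, 6, 7, 8}) = 5
G(29) = mex({0, 1, 2, 3, 5, 6, 7, 8, 9}) = 4
G(30) = mex({0, 1, 2, 3, 4, 5, 6, 9, 10}) = 7
G(31) = mex({0, 1, 3, 4, 5, 7, 10, 11}) = 2
G(32) = mex({0, 2, 3, 4, 5, 6, 7, 9, 11}) = 1
G(33) = mex({0, 1, 2, 3, 4, 5, 6, 7, 9, 12}) = 8
G(34) = mex({0, 1, 2, 3, 4, 5, 7, 8, 11, 12}) = 6
G(35) = mex({0, 1, 2, 3, 4, 5, 6, 8, 9, 10, 11}) = 7
G(36) = mex({0, 1, 2, 3, 5, 6, 7, 9, 10}) = 4
G(37) = mex({0, 2, 3, 4, 6, 7, 9, 10, 11, 12}) = 1
G(38) = mex({0, 1, 3, 4, 5, 6, 7, 9, 10, 11, 12}) = 2
G(39) = mex({0, 1, 2, 4, 5, 6, 7, 9, 10, 12, 14}) = 3
G(40) = mex({0, 2, 3, 4, 6, 7, 11, 12, 14}) = 1
G(41) = mex({0, 1, 2, 3, 5, 6, 7, 9, 10, 11, 12}) = 4
G(42) = mex({0, 1, 2, 3, 4, 5, 6, 9, 10}) = 7
G(43) = mex({0, 1, 3, 4, 5, 7, 9, 10, 12, 15}) = 2
G(44) = mex({0, 2, 3, 4, 5, 6, 7, 9, 10, 12, 15}) = 1
G(45) = mex({0, 1, 2, 3, 4, 5, 6, 7, 9, 10, 12, 14}) = 8
G(46) = mex({0, 1, 3, 4, 5, 7, 8, 11, 12, 14}) = 2
G(47) = mex({0, 1, 2, 3, 4, 5, 6, 8, 9, 10, 11, 12}) = 7
G(48) = mex({0, 1, 2, 3, 5, 6, 7, 9, 10}) = 4
G(49) = mex({0, 2, 3, 4, 6, 7, 9, 10, 11, 12, 15}) = 1
G(50) = mex({0, 1, 4, 5, 6, 7, 9, 11, 12, 14, 15}) = 2
G(51) = mex({0, 1, 2, 3, 4, 5, 6, 7, 9, 12, 14, 15}) = 8
G(52) = mex({0, 2, 3, 4, 5, 6, 7, 8, 11, 12, 15}) = 1
G(53) = mex({0, 1, 2, 3, 5, 6, 7, 8, 9, 10, 11, 12}) = 4
G(54) = mex({0, 1, 2, 3, 4, 5, 6, 9, 10}) = 7
G(55) = mex({0, 1, 3, 4, 5, 7, 9, 10, 11, 12}) = 2
G(56) = mex({0, 2, 3, 4, 5, 6, 7, 9, 10, 11, 12, 13, 14}) = 1
G(57) = mex({0, 1, 2, 3, 5, 6, 7, 9, 10, 12, 13, 14, 15}) = 4
G(58) = mex({0, 1, 3, 4, 5, 7, 11, 12, 14, 15}) = 2
Therefore G(58) = 2.

2


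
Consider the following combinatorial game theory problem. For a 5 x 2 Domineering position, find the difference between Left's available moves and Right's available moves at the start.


Board is 5 x 2 (rows x cols).
Left (vertical) placements: (rows-1) * cols = 4 * 2 = 8
Right (horizontal) placements: rows * (cols-1) = 5 * 1 = 5
Advantage = Left - Right = 8 - 5 = 3

3


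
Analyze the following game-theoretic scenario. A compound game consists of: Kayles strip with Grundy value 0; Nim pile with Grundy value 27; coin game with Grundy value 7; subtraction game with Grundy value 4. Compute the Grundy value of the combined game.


By the Sprague-Grundy theorem, the Grundy value of a sum of games is the XOR of individual Grundy values.
Kayles strip: Grundy value = 0. Running XOR: 0 XOR 0 = 0
Nim pile: Grundy value = 27. Running XOR: 0 XOR 27 = 27
coin game: Grundy value = 7. Running XOR: 27 XOR 7 = 28
subtraction game: Grundy value = 4. Running XOR: 28 XOR 4 = 24
The combined Grundy value is 24.

24


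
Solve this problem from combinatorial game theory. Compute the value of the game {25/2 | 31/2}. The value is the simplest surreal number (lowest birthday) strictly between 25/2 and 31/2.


Left options: {25/2}, max = 25/2
Right options: {31/2}, min = 31/2
All options are numbers and max(Left) < min(Right), so by the simplicity theorem the value is the simplest (earliest-born) number strictly between 25/2 and 31/2.
Integers 13 through 15 all lie strictly between 25/2 and 31/2.
Among integers, the simplest (lowest birthday = smallest |n|; 0 is born on day 0, +-n on day n) is 13.
No non-integer in the interval can be simpler: if x is a non-integer in the interval, then floor(x) or ceil(x) also lies in the interval (the interval contains an integer), and both are proper prefixes of x's sign expansion, i.e. born earlier. So the game value is 13.
Game value = 13

13


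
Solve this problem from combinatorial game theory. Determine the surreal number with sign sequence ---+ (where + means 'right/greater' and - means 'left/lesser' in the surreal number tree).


Sign expansion: ---+
Rule: track bounds (lo, hi), initially (-inf, +inf). On '+', the current value becomes lo and we move to the simplest number in (value, hi): value + 1 if hi = +inf, otherwise the midpoint (value + hi)/2. On '-', the current value becomes hi and we move to value - 1 if lo = -inf, otherwise the midpoint (lo + value)/2.
Start at 0.
Step 1: sign = -, move left. Bounds: (-inf, 0). Value = -1
Step 2: sign = -, move left. Bounds: (-inf, -1). Value = -2
Step 3: sign = -, move left. Bounds: (-inf, -2). Value = -3
Step 4: sign = +, move right. Bounds: (-3, -2). Value = -5/2
The surreal number with sign expansion ---+ is -5/2.

-5/2


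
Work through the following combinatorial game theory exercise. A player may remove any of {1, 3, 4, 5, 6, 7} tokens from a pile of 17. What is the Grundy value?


The subtraction set is S = {1, 3, 4, 5, 6, 7}.
G(k) = mex{ G(k - s) : s in S, s <= k }. We compute iteratively: G(0) = 0.
G(1) = mex({0}) = 1
G(2) = mex({1}) = 0
G(3) = mex({0}) = 1
G(4) = mex({0, 1}) = 2
G(5) = mex({0, 1, 2}) = 3
G(6) = mex({0, 1, 3}) = 2
G(7) = mex({0, 1, 2}) = 3
G(8) = mex({0, 1, 2, 3}) = 4
G(9) = mex({0, 1, 2, 3, 4}) = 5
G(10) = mex({1, 2, 3, 5}) = 0
G(11) = mex({0, 2, 3, 4}) = 1
G(12) = mex({1, 2, 3, 4, 5}) = 0
G(13) = mex({0, 2, 3, 4, 5}) = 1
G(14) = mex({0, 1, 3, 4, 5}) = 2
G(15) = mex({0, 1, 2, 4, 5}) = 3
G(16) = mex({0, 1, 3, 5}) = 2
Observe that G(10)..G(16) = 0, 1, 0, 1, 2, 3, 2 repeats G(0)..G(6) = 0, 1, 0, 1, 2, 3, 2.
For k >= max(S) = 7, G(k) is determined by the previous 7 values G(k-7)..G(k-1); a window of 7 consecutive values has recurred shifted by 10, so by induction G(k + 10) = G(k) for all k >= 0: the sequence is periodic from the start with period 10.
One period: G(0..9) = 0, 1, 0, 1, 2, 3, 2, 3, 4, 5.
17 mod 10 = 7, so G(17) = G(7) = 3.

3


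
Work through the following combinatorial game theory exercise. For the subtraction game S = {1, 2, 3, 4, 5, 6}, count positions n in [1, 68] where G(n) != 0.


Subtraction set S = {1, 2, 3, 4, 5, 6}, so G(n) = n mod 7.
G(n) = 0 when n is a multiple of 7.
Multiples of 7 in [1, 68]: 9
N-positions (nonzero Grundy) = 68 - 9 = 59

59


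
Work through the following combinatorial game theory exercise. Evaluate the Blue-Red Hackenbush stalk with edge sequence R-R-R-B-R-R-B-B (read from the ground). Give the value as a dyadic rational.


Edges (from ground): R-R-R-B-R-R-B-B
By Berlekamp's sign-expansion rule, a Blue-Red Hackenbush stalk has the value of the surreal number whose sign sequence is the edge sequence with B -> + and R -> -.
Sign sequence: ---+--++
Trace the sign expansion in the surreal number tree, starting from 0:
Edge 1: R (sign -) -> bounds (-inf, 0), value = -1
Edge 2: R (sign -) -> bounds (-inf, -1), value = -2
Edge 3: R (sign -) -> bounds (-inf, -2), value = -3
Edge 4: B (sign +) -> bounds (-3, -2), value = -5/2
Edge 5: R (sign -) -> bounds (-3, -5/2), value = -11/4
Edge 6: R (sign -) -> bounds (-3, -11/4), value = -23/8
Edge 7: B (sign +) -> bounds (-23/8, -11/4), value = -45/16
Edge 8: B (sign +) -> bounds (-45/16, -11/4), value = -89/32
Game value = -89/32

-89/32


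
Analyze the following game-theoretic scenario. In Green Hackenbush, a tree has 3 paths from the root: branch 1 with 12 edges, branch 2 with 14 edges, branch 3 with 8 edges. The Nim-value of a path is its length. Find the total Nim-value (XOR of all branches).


The tree has 3 branches from the ground vertex.
In Green Hackenbush, the Nim-value of a simple path of length k is k.
Branch 1: length 12, Nim-value = 12
Branch 2: length 14, Nim-value = 14
Branch 3: length 8, Nim-value = 8
Total Nim-value = XOR of all branch values:
0 XOR 12 = 12
12 XOR 14 = 2
2 XOR 8 = 10
Nim-value of the tree = 10

10


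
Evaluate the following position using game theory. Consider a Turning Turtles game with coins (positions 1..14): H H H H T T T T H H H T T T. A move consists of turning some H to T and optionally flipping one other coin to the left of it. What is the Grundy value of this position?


Coins: H H H H T T T T H H H T T T
Key fact: a single head at position k behaves exactly like a Nim heap of size k (turning it to T and optionally flipping a coin at j < k corresponds to moving the heap from k to j, or to 0), and heads combine as a disjunctive sum (two heads at the same place would cancel, matching j XOR j = 0). So the Nim-value is the XOR of the 1-indexed positions of the heads.
Face-up positions (1-indexed): [1, 2, 3, 4, 9, 10, 11]
XOR 0 with 1: 0 XOR 1 = 1
XOR 1 with 2: 1 XOR 2 = 3
XOR 3 with 3: 3 XOR 3 = 0
XOR 0 with 4: 0 XOR 4 = 4
XOR 4 with 9: 4 XOR 9 = 13
XOR 13 with 10: 13 XOR 10 = 7
XOR 7 with 11: 7 XOR 11 = 12
Nim-value = 12

12


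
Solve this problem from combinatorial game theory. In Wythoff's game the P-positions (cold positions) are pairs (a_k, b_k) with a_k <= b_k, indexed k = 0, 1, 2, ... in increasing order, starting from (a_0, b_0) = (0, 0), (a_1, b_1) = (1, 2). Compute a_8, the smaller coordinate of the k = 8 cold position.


By Wythoff's theorem, a_k = floor(k * phi) and b_k = floor(k * phi^2) = a_k + k, where phi = (1 + sqrt(5))/2 is the golden ratio.
phi = (1 + sqrt(5))/2 = 1.618034
k = 8
k * phi = 8 * 1.618034 = 12.944272
a_8 = floor(k * phi) = 12

12
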